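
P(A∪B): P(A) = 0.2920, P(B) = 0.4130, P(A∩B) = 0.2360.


P(A∪B) = 0.2920 + 0.4130 - 0.2360
= 0.7050 - 0.2360
= 0.4690

P(A∪B) = 0.4690


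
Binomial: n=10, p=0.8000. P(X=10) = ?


C(10,10) = 1
p^10 = 0.107374
(1-p)^0 = 1.000000
P = 1 * 0.107374 * 1.000000 = 0.1074

P(X=10) = 0.1074


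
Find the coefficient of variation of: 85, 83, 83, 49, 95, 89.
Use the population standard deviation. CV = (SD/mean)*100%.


Mean = 80.6667
SD = 14.7611
CV = (14.7611/80.6667)*100 = 18.2988%

CV = 18.2988%


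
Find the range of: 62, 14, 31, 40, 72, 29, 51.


Max = 72, Min = 14
Range = 72 - 14 = 58

Range = 58


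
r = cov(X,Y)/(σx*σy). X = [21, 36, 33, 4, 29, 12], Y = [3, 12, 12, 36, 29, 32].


Mean X = 22.5000, Mean Y = 20.6667
SD X = 11.470978, SD Y = 12.215655
Cov = -88.333333
r = -88.333333/(11.470978*12.215655) = -0.6304

r = -0.6304


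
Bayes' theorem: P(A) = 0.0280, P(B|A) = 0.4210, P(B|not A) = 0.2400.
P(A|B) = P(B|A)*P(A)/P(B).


P(B) = P(B|A)*P(A) + P(B|A')*P(A')
= 0.4210*0.0280 + 0.2400*0.9720
= 0.011788 + 0.233280 = 0.245068
P(A|B) = 0.011788/0.245068 = 0.0481

P(A|B) = 0.0481


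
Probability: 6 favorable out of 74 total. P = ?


P = 6/74 = 0.0811

P = 0.0811


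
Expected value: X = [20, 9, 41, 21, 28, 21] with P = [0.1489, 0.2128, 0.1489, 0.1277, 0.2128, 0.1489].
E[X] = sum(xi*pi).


E[X] = 20*0.1489 + 9*0.2128 + 41*0.1489 + 21*0.1277 + 28*0.2128 + 21*0.1489
= 2.9780 + 1.9152 + 6.1049 + 2.6817 + 5.9584 + 3.1269
= 22.7651

E[X] = 22.7651


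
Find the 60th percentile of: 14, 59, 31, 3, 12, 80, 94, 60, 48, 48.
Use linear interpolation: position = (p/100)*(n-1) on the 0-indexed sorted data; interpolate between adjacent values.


Sorted: 3, 12, 14, 31, 48, 48, 59, 60, 80, 94
n = 10
Index = 60/100 * 9 = 5.4000
Lower = data[5] = 48, Upper = data[6] = 59
P60 = 48 + 0.4000*(11) = 52.4000

P60 = 52.4000


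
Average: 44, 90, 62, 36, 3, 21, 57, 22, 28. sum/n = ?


Sum = 44 + 90 + 62 + 36 + 3 + 21 + 57 + 22 + 28 = 363
n = 9
Mean = 363/9 = 40.3333

Mean = 40.3333


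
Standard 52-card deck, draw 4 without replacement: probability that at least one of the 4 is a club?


P(at least one) = 1 - P(none)
P(none) = (39/52) × (38/51) × (37/50) × (36/49) = 0.303818
P(at least one) = 1 - 0.303818 = 0.6962

P = 0.6962


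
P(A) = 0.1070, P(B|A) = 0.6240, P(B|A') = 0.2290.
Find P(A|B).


P(B) = P(B|A)*P(A) + P(B|A')*P(A')
= 0.6240*0.1070 + 0.2290*0.8930
= 0.066768 + 0.204497 = 0.271265
P(A|B) = 0.066768/0.271265 = 0.2461

P(A|B) = 0.2461


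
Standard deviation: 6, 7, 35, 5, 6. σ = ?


Mean = 11.8000
Variance = 134.9600
SD = sqrt(134.9600) = 11.6172

SD = 11.6172


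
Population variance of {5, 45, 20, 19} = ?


Mean = 22.2500
Squared deviations: 297.5625, 517.5625, 5.0625, 10.5625
Sum = 830.7500
Variance = 830.7500/4 = 207.6875

Variance = 207.6875


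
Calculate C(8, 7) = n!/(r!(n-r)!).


C(8,7) = 8!/(7! × 1!)
= 40320/(5040 × 1)
= 8

C(8,7) = 8


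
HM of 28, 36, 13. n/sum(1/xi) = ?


Sum of reciprocals = 1/28 + 1/36 + 1/13 = 0.140415
HM = 3/0.140415 = 21.3652

HM = 21.3652


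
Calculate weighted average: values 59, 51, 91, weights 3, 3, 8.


Numerator = 59*3 + 51*3 + 91*8 = 1058
Denominator = 3 + 3 + 8 = 14
WM = 1058/14 = 75.5714

WM = 75.5714


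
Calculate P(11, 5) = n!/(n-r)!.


P(11,5) = 11!/6!
= 39916800/720
= 55440

P(11,5) = 55440


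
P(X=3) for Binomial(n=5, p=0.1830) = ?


C(5,3) = 10
p^3 = 0.006128
(1-p)^2 = 0.667489
P = 10 * 0.006128 * 0.667489 = 0.0409

P(X=3) = 0.0409


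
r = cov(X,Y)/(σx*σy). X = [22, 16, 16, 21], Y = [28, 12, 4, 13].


Mean X = 18.7500, Mean Y = 14.2500
SD X = 2.772634, SD Y = 8.671073
Cov = 19.062500
r = 19.062500/(2.772634*8.671073) = 0.7929

r = 0.7929


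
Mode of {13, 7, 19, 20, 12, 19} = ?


Frequencies: 7:1, 12:1, 13:1, 19:2, 20:1
Max frequency = 2
Mode = 19

Mode = 19


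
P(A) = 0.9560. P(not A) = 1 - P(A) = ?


P(not A) = 1 - 0.9560 = 0.0440

P(not A) = 0.0440


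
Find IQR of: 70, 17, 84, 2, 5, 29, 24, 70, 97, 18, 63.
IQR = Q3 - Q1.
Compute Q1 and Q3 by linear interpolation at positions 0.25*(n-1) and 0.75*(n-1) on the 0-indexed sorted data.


Sorted: 2, 5, 17, 18, 24, 29, 63, 70, 70, 84, 97
Q1 (25th %ile) = 17.5000
Q3 (75th %ile) = 70.0000
IQR = 70.0000 - 17.5000 = 52.5000

IQR = 52.5000


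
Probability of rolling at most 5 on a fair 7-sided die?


Favorable outcomes (roll ≤ 5): 5
Total outcomes = 7
P = 5/7 = 0.7143

P = 0.7143


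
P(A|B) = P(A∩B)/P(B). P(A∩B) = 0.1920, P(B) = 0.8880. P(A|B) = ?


P(A|B) = 0.1920/0.8880 = 0.2162

P(A|B) = 0.2162


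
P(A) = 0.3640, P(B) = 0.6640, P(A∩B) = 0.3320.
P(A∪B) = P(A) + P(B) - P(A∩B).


P(A∪B) = 0.3640 + 0.6640 - 0.3320
= 1.0280 - 0.3320
= 0.6960

P(A∪B) = 0.6960


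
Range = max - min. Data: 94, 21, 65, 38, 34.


Max = 94, Min = 21
Range = 94 - 21 = 73

Range = 73


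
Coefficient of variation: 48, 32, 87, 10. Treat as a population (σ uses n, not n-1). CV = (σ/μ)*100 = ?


Mean = 44.2500
SD = 28.1281
CV = (28.1281/44.2500)*100 = 63.5662%

CV = 63.5662%


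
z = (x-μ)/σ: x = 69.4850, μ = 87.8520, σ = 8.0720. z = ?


z = (69.4850 - 87.8520)/8.0720
= -18.3670/8.0720
= -2.2754

z = -2.2754


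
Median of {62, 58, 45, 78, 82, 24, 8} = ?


Sorted: 8, 24, 45, 58, 62, 78, 82
n = 7 (odd)
Middle value = 58

Median = 58


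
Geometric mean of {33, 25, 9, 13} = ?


Product = 33 × 25 × 9 × 13 = 96525
GM = 96525^(1/4) = 17.6263

GM = 17.6263


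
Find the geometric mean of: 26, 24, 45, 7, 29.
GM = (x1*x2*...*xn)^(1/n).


Product = 26 × 24 × 45 × 7 × 29 = 5700240
GM = 5700240^(1/5) = 22.4481

GM = 22.4481


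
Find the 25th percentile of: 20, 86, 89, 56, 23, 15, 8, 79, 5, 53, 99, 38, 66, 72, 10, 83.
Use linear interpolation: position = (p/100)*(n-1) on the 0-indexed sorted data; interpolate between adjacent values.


Sorted: 5, 8, 10, 15, 20, 23, 38, 53, 56, 66, 72, 79, 83, 86, 89, 99
n = 16
Index = 25/100 * 15 = 3.7500
Lower = data[3] = 15, Upper = data[4] = 20
P25 = 15 + 0.7500*(5) = 18.7500

P25 = 18.7500


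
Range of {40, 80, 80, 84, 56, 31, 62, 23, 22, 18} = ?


Max = 84, Min = 18
Range = 84 - 18 = 66

Range = 66


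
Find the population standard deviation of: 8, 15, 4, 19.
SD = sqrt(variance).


Mean = 11.5000
Variance = 34.2500
SD = sqrt(34.2500) = 5.8523

SD = 5.8523


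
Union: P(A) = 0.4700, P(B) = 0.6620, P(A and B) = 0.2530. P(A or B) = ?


P(A∪B) = 0.4700 + 0.6620 - 0.2530
= 1.1320 - 0.2530
= 0.8790

P(A∪B) = 0.8790


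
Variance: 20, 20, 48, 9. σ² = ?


Mean = 24.2500
Squared deviations: 18.0625, 18.0625, 564.0625, 232.5625
Sum = 832.7500
Variance = 832.7500/4 = 208.1875

Variance = 208.1875


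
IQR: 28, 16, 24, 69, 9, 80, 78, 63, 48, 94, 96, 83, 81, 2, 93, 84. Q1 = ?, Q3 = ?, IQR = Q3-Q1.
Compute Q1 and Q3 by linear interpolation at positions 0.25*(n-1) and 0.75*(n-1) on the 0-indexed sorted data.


Sorted: 2, 9, 16, 24, 28, 48, 63, 69, 78, 80, 81, 83, 84, 93, 94, 96
Q1 (25th %ile) = 27.0000
Q3 (75th %ile) = 83.2500
IQR = 83.2500 - 27.0000 = 56.2500

IQR = 56.2500


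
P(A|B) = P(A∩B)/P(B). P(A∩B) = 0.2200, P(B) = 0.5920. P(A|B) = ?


P(A|B) = 0.2200/0.5920 = 0.3716

P(A|B) = 0.3716


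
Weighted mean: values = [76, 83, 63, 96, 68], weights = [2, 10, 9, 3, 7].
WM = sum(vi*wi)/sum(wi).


Numerator = 76*2 + 83*10 + 63*9 + 96*3 + 68*7 = 2313
Denominator = 2 + 10 + 9 + 3 + 7 = 31
WM = 2313/31 = 74.6129

WM = 74.6129


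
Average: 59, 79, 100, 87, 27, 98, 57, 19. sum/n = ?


Sum = 59 + 79 + 100 + 87 + 27 + 98 + 57 + 19 = 526
n = 8
Mean = 526/8 = 65.7500

Mean = 65.7500


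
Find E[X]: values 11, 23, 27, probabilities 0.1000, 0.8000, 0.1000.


E[X] = 11*0.1000 + 23*0.8000 + 27*0.1000
= 1.1000 + 18.4000 + 2.7000
= 22.2000

E[X] = 22.2000


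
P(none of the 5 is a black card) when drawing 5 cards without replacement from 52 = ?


P(no black cards) = (26/52) × (25/51) × (24/50) × (23/49) × (22/48)
= 0.0253

P = 0.0253


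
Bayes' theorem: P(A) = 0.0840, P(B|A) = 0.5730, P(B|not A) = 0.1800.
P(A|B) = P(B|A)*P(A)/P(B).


P(B) = P(B|A)*P(A) + P(B|A')*P(A')
= 0.5730*0.0840 + 0.1800*0.9160
= 0.048132 + 0.164880 = 0.213012
P(A|B) = 0.048132/0.213012 = 0.2260

P(A|B) = 0.2260


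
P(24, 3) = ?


P(24,3) = 24!/21!
= 620448401733239439360000/51090942171709440000
= 12144

P(24,3) = 12144


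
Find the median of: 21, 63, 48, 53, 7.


Sorted: 7, 21, 48, 53, 63
n = 5 (odd)
Middle value = 48

Median = 48


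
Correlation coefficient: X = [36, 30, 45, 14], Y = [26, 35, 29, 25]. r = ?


Mean X = 31.2500, Mean Y = 28.7500
SD X = 11.299889, SD Y = 3.897114
Cov = 11.812500
r = 11.812500/(11.299889*3.897114) = 0.2682

r = 0.2682


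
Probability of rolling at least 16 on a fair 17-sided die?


Favorable outcomes (roll ≥ 16): 2
Total outcomes = 17
P = 2/17 = 0.1176

P = 0.1176


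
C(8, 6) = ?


C(8,6) = 8!/(6! × 2!)
= 40320/(720 × 2)
= 28

C(8,6) = 28


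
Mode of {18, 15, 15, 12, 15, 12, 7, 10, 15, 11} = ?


Frequencies: 7:1, 10:1, 11:1, 12:2, 15:4, 18:1
Max frequency = 4
Mode = 15

Mode = 15


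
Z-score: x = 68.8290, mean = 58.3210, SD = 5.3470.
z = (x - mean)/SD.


z = (68.8290 - 58.3210)/5.3470
= 10.5080/5.3470
= 1.9652

z = 1.9652


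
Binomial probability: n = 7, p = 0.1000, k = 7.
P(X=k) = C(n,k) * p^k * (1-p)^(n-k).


C(7,7) = 1
p^7 = 1.000000e-07
(1-p)^0 = 1.000000
P = 1 * 1.000000e-07 * 1.000000 = 1.0000e-07

P(X=7) = 1.0000e-07


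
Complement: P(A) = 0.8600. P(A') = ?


P(not A) = 1 - 0.8600 = 0.1400

P(not A) = 0.1400


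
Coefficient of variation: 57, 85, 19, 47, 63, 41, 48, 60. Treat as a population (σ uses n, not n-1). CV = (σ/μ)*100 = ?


Mean = 52.5000
SD = 17.8466
CV = (17.8466/52.5000)*100 = 33.9935%

CV = 33.9935%


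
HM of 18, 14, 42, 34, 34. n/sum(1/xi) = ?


Sum of reciprocals = 1/18 + 1/14 + 1/42 + 1/34 + 1/34 = 0.209617
HM = 5/0.209617 = 23.8530

HM = 23.8530


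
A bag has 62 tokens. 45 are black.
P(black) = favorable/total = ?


P = 45/62 = 0.7258

P = 0.7258


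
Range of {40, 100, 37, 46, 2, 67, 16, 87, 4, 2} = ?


Max = 100, Min = 2
Range = 100 - 2 = 98

Range = 98


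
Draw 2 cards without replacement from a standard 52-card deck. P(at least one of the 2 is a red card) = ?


P(at least one) = 1 - P(none)
P(none) = (26/52) × (25/51) = 0.245098
P(at least one) = 1 - 0.245098 = 0.7549

P = 0.7549


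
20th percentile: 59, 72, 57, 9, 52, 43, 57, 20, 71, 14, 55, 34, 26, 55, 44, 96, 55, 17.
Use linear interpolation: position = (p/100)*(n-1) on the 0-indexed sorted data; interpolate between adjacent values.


Sorted: 9, 14, 17, 20, 26, 34, 43, 44, 52, 55, 55, 55, 57, 57, 59, 71, 72, 96
n = 18
Index = 20/100 * 17 = 3.4000
Lower = data[3] = 20, Upper = data[4] = 26
P20 = 20 + 0.4000*(6) = 22.4000

P20 = 22.4000


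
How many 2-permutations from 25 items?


P(25,2) = 25!/23!
= 15511210043330985984000000/25852016738884976640000
= 600

P(25,2) = 600


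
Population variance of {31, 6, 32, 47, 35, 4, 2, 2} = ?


Mean = 19.8750
Squared deviations: 123.7656, 192.5156, 147.0156, 735.7656, 228.7656, 252.0156, 319.5156, 319.5156
Sum = 2318.8750
Variance = 2318.8750/8 = 289.8594

Variance = 289.8594


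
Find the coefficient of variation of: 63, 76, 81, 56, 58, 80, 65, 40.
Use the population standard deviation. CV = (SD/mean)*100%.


Mean = 64.8750
SD = 13.0426
CV = (13.0426/64.8750)*100 = 20.1042%

CV = 20.1042%


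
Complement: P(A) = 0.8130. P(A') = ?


P(not A) = 1 - 0.8130 = 0.1870

P(not A) = 0.1870


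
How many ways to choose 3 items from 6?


C(6,3) = 6!/(3! × 3!)
= 720/(6 × 6)
= 20

C(6,3) = 20


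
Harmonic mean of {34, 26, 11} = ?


Sum of reciprocals = 1/34 + 1/26 + 1/11 = 0.158782
HM = 3/0.158782 = 18.8938

HM = 18.8938


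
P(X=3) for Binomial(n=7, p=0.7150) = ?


C(7,3) = 35
p^3 = 0.365526
(1-p)^4 = 0.006598
P = 35 * 0.365526 * 0.006598 = 0.0844

P(X=3) = 0.0844


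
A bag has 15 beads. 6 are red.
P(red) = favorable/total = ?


P = 6/15 = 0.4000

P = 0.4000


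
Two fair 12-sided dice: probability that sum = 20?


Total outcomes = 12×12 = 144
Favorable (sum = 20): 5
P = 5/144 = 0.0347

P = 0.0347


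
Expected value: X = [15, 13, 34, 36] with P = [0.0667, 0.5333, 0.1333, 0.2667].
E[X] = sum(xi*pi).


E[X] = 15*0.0667 + 13*0.5333 + 34*0.1333 + 36*0.2667
= 1.0005 + 6.9329 + 4.5322 + 9.6012
= 22.0668

E[X] = 22.0668


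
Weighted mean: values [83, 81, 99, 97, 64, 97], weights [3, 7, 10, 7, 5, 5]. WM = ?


Numerator = 83*3 + 81*7 + 99*10 + 97*7 + 64*5 + 97*5 = 3290
Denominator = 3 + 7 + 10 + 7 + 5 + 5 = 37
WM = 3290/37 = 88.9189

WM = 88.9189


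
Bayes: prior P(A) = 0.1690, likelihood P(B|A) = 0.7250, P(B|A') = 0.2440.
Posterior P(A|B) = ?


P(B) = P(B|A)*P(A) + P(B|A')*P(A')
= 0.7250*0.1690 + 0.2440*0.8310
= 0.122525 + 0.202764 = 0.325289
P(A|B) = 0.122525/0.325289 = 0.3767

P(A|B) = 0.3767


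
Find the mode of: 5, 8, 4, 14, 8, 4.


Frequencies: 4:2, 5:1, 8:2, 14:1
Max frequency = 2
Mode = 4, 8

Mode = 4, 8


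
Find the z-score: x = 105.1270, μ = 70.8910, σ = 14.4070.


z = (105.1270 - 70.8910)/14.4070
= 34.2360/14.4070
= 2.3763

z = 2.3763


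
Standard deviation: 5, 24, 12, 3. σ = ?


Mean = 11.0000
Variance = 67.5000
SD = sqrt(67.5000) = 8.2158

SD = 8.2158


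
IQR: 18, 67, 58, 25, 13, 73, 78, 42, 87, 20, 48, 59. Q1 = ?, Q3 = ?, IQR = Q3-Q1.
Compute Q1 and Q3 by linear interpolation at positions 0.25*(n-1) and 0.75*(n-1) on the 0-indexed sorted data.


Sorted: 13, 18, 20, 25, 42, 48, 58, 59, 67, 73, 78, 87
Q1 (25th %ile) = 23.7500
Q3 (75th %ile) = 68.5000
IQR = 68.5000 - 23.7500 = 44.7500

IQR = 44.7500


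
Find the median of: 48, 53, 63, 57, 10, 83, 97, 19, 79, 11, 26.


Sorted: 10, 11, 19, 26, 48, 53, 57, 63, 79, 83, 97
n = 11 (odd)
Middle value = 53

Median = 53


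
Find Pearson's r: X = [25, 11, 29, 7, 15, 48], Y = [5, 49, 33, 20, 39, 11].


Mean X = 22.5000, Mean Y = 26.1667
SD X = 13.708270, SD Y = 15.539377
Cov = -109.750000
r = -109.750000/(13.708270*15.539377) = -0.5152

r = -0.5152


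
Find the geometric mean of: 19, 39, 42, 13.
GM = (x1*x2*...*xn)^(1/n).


Product = 19 × 39 × 42 × 13 = 404586
GM = 404586^(1/4) = 25.2204

GM = 25.2204


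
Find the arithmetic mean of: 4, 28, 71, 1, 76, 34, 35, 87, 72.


Sum = 4 + 28 + 71 + 1 + 76 + 34 + 35 + 87 + 72 = 408
n = 9
Mean = 408/9 = 45.3333

Mean = 45.3333


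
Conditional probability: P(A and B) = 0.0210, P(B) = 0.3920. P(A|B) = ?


P(A|B) = 0.0210/0.3920 = 0.0536

P(A|B) = 0.0536


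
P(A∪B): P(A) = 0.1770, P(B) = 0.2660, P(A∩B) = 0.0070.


P(A∪B) = 0.1770 + 0.2660 - 0.0070
= 0.4430 - 0.0070
= 0.4360

P(A∪B) = 0.4360


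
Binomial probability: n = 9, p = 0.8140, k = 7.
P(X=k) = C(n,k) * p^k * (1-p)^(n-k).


C(9,7) = 36
p^7 = 0.236794
(1-p)^2 = 0.034596
P = 36 * 0.236794 * 0.034596 = 0.2949

P(X=7) = 0.2949


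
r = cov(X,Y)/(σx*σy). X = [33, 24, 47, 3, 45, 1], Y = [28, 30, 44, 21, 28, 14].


Mean X = 25.5000, Mean Y = 27.5000
SD X = 18.291619, SD Y = 9.160604
Cov = 140.250000
r = 140.250000/(18.291619*9.160604) = 0.8370

r = 0.8370


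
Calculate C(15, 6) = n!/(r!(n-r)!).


C(15,6) = 15!/(6! × 9!)
= 1307674368000/(720 × 362880)
= 5005

C(15,6) = 5005


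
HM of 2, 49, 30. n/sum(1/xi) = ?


Sum of reciprocals = 1/2 + 1/49 + 1/30 = 0.553741
HM = 3/0.553741 = 5.4177

HM = 5.4177


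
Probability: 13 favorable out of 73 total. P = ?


P = 13/73 = 0.1781

P = 0.1781


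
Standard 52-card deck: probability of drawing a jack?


4 jacks in 52 cards
P = 4/52 = 0.0769

P = 0.0769


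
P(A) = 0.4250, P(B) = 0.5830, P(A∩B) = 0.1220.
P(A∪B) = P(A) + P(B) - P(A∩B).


P(A∪B) = 0.4250 + 0.5830 - 0.1220
= 1.0080 - 0.1220
= 0.8860

P(A∪B) = 0.8860


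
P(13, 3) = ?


P(13,3) = 13!/10!
= 6227020800/3628800
= 1716

P(13,3) = 1716


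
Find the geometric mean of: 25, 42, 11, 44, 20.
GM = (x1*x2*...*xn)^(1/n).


Product = 25 × 42 × 11 × 44 × 20 = 10164000
GM = 10164000^(1/5) = 25.2007

GM = 25.2007


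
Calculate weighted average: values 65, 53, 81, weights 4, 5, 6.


Numerator = 65*4 + 53*5 + 81*6 = 1011
Denominator = 4 + 5 + 6 = 15
WM = 1011/15 = 67.4000

WM = 67.4000


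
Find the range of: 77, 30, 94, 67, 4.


Max = 94, Min = 4
Range = 94 - 4 = 90

Range = 90


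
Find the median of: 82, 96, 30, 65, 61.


Sorted: 30, 61, 65, 82, 96
n = 5 (odd)
Middle value = 65

Median = 65


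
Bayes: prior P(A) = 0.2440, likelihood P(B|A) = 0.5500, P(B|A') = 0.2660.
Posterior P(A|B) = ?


P(B) = P(B|A)*P(A) + P(B|A')*P(A')
= 0.5500*0.2440 + 0.2660*0.7560
= 0.134200 + 0.201096 = 0.335296
P(A|B) = 0.134200/0.335296 = 0.4002

P(A|B) = 0.4002


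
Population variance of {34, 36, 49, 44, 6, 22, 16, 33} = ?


Mean = 30.0000
Squared deviations: 16.0000, 36.0000, 361.0000, 196.0000, 576.0000, 64.0000, 196.0000, 9.0000
Sum = 1454.0000
Variance = 1454.0000/8 = 181.7500

Variance = 181.7500


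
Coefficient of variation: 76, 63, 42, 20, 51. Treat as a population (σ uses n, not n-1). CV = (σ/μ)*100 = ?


Mean = 50.4000
SD = 19.0221
CV = (19.0221/50.4000)*100 = 37.7422%

CV = 37.7422%


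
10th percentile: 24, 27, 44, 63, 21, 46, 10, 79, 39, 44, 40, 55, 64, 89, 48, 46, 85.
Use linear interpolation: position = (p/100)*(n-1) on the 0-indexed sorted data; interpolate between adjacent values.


Sorted: 10, 21, 24, 27, 39, 40, 44, 44, 46, 46, 48, 55, 63, 64, 79, 85, 89
n = 17
Index = 10/100 * 16 = 1.6000
Lower = data[1] = 21, Upper = data[2] = 24
P10 = 21 + 0.6000*(3) = 22.8000

P10 = 22.8000


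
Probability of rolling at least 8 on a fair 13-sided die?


Favorable outcomes (roll ≥ 8): 6
Total outcomes = 13
P = 6/13 = 0.4615

P = 0.4615


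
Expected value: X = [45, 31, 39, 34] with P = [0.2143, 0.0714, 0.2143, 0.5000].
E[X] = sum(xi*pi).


E[X] = 45*0.2143 + 31*0.0714 + 39*0.2143 + 34*0.5000
= 9.6435 + 2.2134 + 8.3577 + 17.0000
= 37.2146

E[X] = 37.2146


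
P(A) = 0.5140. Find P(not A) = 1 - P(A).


P(not A) = 1 - 0.5140 = 0.4860

P(not A) = 0.4860


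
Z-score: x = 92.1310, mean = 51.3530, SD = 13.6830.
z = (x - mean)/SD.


z = (92.1310 - 51.3530)/13.6830
= 40.7780/13.6830
= 2.9802

z = 2.9802


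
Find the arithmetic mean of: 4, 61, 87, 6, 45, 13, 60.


Sum = 4 + 61 + 87 + 6 + 45 + 13 + 60 = 276
n = 7
Mean = 276/7 = 39.4286

Mean = 39.4286


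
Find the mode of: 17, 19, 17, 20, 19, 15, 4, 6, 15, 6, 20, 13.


Frequencies: 4:1, 6:2, 13:1, 15:2, 17:2, 19:2, 20:2
Max frequency = 2
Mode = 6, 15, 17, 19, 20

Mode = 6, 15, 17, 19, 20


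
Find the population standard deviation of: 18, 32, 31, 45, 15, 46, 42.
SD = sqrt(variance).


Mean = 32.7143
Variance = 135.3469
SD = sqrt(135.3469) = 11.6339

SD = 11.6339


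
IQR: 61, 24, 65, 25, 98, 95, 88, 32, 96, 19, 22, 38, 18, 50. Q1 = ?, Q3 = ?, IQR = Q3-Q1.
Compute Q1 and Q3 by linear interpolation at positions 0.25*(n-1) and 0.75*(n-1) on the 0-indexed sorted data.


Sorted: 18, 19, 22, 24, 25, 32, 38, 50, 61, 65, 88, 95, 96, 98
Q1 (25th %ile) = 24.2500
Q3 (75th %ile) = 82.2500
IQR = 82.2500 - 24.2500 = 58.0000

IQR = 58.0000


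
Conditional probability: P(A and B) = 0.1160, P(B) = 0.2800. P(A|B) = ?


P(A|B) = 0.1160/0.2800 = 0.4143

P(A|B) = 0.4143


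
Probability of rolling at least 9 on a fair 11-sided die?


Favorable outcomes (roll ≥ 9): 3
Total outcomes = 11
P = 3/11 = 0.2727

P = 0.2727


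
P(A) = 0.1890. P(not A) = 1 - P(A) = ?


P(not A) = 1 - 0.1890 = 0.8110

P(not A) = 0.8110


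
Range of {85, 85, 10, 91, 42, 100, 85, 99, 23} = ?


Max = 100, Min = 10
Range = 100 - 10 = 90

Range = 90


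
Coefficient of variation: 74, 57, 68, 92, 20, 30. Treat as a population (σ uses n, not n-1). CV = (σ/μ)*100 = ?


Mean = 56.8333
SD = 24.9427
CV = (24.9427/56.8333)*100 = 43.8875%

CV = 43.8875%


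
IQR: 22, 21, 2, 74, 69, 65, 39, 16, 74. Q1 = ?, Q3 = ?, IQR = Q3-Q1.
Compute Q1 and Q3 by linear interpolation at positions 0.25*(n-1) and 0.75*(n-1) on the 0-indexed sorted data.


Sorted: 2, 16, 21, 22, 39, 65, 69, 74, 74
Q1 (25th %ile) = 21.0000
Q3 (75th %ile) = 69.0000
IQR = 69.0000 - 21.0000 = 48.0000

IQR = 48.0000


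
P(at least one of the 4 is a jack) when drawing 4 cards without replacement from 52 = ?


P(at least one) = 1 - P(none)
P(none) = (48/52) × (47/51) × (46/50) × (45/49) = 0.718737
P(at least one) = 1 - 0.718737 = 0.2813

P = 0.2813


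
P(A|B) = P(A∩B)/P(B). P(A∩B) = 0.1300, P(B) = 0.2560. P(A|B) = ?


P(A|B) = 0.1300/0.2560 = 0.5078

P(A|B) = 0.5078


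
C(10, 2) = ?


C(10,2) = 10!/(2! × 8!)
= 3628800/(2 × 40320)
= 45

C(10,2) = 45


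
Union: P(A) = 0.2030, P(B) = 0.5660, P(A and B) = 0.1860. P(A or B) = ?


P(A∪B) = 0.2030 + 0.5660 - 0.1860
= 0.7690 - 0.1860
= 0.5830

P(A∪B) = 0.5830


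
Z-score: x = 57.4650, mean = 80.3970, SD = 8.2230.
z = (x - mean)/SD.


z = (57.4650 - 80.3970)/8.2230
= -22.9320/8.2230
= -2.7888

z = -2.7888


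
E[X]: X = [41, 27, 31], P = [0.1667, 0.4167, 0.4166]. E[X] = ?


E[X] = 41*0.1667 + 27*0.4167 + 31*0.4166
= 6.8347 + 11.2509 + 12.9146
= 31.0002

E[X] = 31.0002


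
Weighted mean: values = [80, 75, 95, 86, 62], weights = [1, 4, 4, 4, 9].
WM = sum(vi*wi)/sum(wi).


Numerator = 80*1 + 75*4 + 95*4 + 86*4 + 62*9 = 1662
Denominator = 1 + 4 + 4 + 4 + 9 = 22
WM = 1662/22 = 75.5455

WM = 75.5455


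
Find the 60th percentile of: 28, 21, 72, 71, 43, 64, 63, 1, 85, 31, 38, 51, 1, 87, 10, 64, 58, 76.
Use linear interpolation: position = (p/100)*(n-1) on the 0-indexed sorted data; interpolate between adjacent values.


Sorted: 1, 1, 10, 21, 28, 31, 38, 43, 51, 58, 63, 64, 64, 71, 72, 76, 85, 87
n = 18
Index = 60/100 * 17 = 10.2000
Lower = data[10] = 63, Upper = data[11] = 64
P60 = 63 + 0.2000*(1) = 63.2000

P60 = 63.2000


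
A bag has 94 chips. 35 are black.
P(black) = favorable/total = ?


P = 35/94 = 0.3723

P = 0.3723


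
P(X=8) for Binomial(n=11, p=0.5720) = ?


C(11,8) = 165
p^8 = 0.011460
(1-p)^3 = 0.078403
P = 165 * 0.011460 * 0.078403 = 0.1482

P(X=8) = 0.1482


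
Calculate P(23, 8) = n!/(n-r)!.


P(23,8) = 23!/15!
= 25852016738884976640000/1307674368000
= 19769460480

P(23,8) = 19769460480


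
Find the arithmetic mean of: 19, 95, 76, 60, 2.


Sum = 19 + 95 + 76 + 60 + 2 = 252
n = 5
Mean = 252/5 = 50.4000

Mean = 50.4000


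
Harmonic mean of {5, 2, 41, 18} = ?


Sum of reciprocals = 1/5 + 1/2 + 1/41 + 1/18 = 0.779946
HM = 4/0.779946 = 5.1286

HM = 5.1286


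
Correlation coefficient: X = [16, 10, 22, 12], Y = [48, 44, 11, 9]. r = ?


Mean X = 15.0000, Mean Y = 28.0000
SD X = 4.582576, SD Y = 18.069311
Cov = -30.500000
r = -30.500000/(4.582576*18.069311) = -0.3683

r = -0.3683


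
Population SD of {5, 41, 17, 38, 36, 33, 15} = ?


Mean = 26.4286
Variance = 165.6735
SD = sqrt(165.6735) = 12.8714

SD = 12.8714


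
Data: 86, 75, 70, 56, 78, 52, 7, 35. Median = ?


Sorted: 7, 35, 52, 56, 70, 75, 78, 86
n = 8 (even)
Middle values: 56 and 70
Median = (56+70)/2 = 63.0000

Median = 63.0000


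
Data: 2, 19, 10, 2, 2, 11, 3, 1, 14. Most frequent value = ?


Frequencies: 1:1, 2:3, 3:1, 10:1, 11:1, 14:1, 19:1
Max frequency = 3
Mode = 2

Mode = 2


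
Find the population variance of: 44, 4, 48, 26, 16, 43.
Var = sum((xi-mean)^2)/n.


Mean = 30.1667
Squared deviations: 191.3611, 684.6944, 318.0278, 17.3611, 200.6944, 164.6944
Sum = 1576.8333
Variance = 1576.8333/6 = 262.8056

Variance = 262.8056


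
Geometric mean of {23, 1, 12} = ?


Product = 23 × 1 × 12 = 276
GM = 276^(1/3) = 6.5108

GM = 6.5108


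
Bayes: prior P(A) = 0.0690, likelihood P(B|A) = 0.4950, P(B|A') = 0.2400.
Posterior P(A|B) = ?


P(B) = P(B|A)*P(A) + P(B|A')*P(A')
= 0.4950*0.0690 + 0.2400*0.9310
= 0.034155 + 0.223440 = 0.257595
P(A|B) = 0.034155/0.257595 = 0.1326

P(A|B) = 0.1326


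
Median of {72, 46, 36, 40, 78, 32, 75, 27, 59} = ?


Sorted: 27, 32, 36, 40, 46, 59, 72, 75, 78
n = 9 (odd)
Middle value = 46

Median = 46


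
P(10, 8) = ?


P(10,8) = 10!/2!
= 3628800/2
= 1814400

P(10,8) = 1814400


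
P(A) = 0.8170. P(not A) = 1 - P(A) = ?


P(not A) = 1 - 0.8170 = 0.1830

P(not A) = 0.1830


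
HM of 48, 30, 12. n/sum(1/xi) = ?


Sum of reciprocals = 1/48 + 1/30 + 1/12 = 0.137500
HM = 3/0.137500 = 21.8182

HM = 21.8182


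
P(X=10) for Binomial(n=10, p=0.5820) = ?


C(10,10) = 1
p^10 = 0.004459
(1-p)^0 = 1.000000
P = 1 * 0.004459 * 1.000000 = 0.0045

P(X=10) = 0.0045


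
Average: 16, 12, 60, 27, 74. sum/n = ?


Sum = 16 + 12 + 60 + 27 + 74 = 189
n = 5
Mean = 189/5 = 37.8000

Mean = 37.8000


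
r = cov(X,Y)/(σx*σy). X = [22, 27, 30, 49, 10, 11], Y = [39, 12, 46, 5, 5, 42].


Mean X = 24.8333, Mean Y = 24.8333
SD X = 13.132868, SD Y = 17.770919
Cov = -63.527778
r = -63.527778/(13.132868*17.770919) = -0.2722

r = -0.2722


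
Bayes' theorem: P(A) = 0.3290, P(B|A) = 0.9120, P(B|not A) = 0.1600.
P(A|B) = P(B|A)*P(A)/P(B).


P(B) = P(B|A)*P(A) + P(B|A')*P(A')
= 0.9120*0.3290 + 0.1600*0.6710
= 0.300048 + 0.107360 = 0.407408
P(A|B) = 0.300048/0.407408 = 0.7365

P(A|B) = 0.7365


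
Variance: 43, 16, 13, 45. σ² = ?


Mean = 29.2500
Squared deviations: 189.0625, 175.5625, 264.0625, 248.0625
Sum = 876.7500
Variance = 876.7500/4 = 219.1875

Variance = 219.1875


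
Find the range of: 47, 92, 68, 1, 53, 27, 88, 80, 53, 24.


Max = 92, Min = 1
Range = 92 - 1 = 91

Range = 91


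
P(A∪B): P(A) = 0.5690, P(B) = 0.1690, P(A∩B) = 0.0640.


P(A∪B) = 0.5690 + 0.1690 - 0.0640
= 0.7380 - 0.0640
= 0.6740

P(A∪B) = 0.6740


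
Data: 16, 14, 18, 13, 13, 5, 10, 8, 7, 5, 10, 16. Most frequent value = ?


Frequencies: 5:2, 7:1, 8:1, 10:2, 13:2, 14:1, 16:2, 18:1
Max frequency = 2
Mode = 5, 10, 13, 16

Mode = 5, 10, 13, 16


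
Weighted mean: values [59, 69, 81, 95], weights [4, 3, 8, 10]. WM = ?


Numerator = 59*4 + 69*3 + 81*8 + 95*10 = 2041
Denominator = 4 + 3 + 8 + 10 = 25
WM = 2041/25 = 81.6400

WM = 81.6400


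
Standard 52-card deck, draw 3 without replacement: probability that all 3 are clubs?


P(all clubs) = (13/52) × (12/51) × (11/50)
= 0.0129

P = 0.0129


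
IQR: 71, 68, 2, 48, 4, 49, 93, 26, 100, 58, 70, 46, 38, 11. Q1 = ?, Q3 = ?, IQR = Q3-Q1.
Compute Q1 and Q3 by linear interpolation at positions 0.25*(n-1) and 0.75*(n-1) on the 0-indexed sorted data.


Sorted: 2, 4, 11, 26, 38, 46, 48, 49, 58, 68, 70, 71, 93, 100
Q1 (25th %ile) = 29.0000
Q3 (75th %ile) = 69.5000
IQR = 69.5000 - 29.0000 = 40.5000

IQR = 40.5000


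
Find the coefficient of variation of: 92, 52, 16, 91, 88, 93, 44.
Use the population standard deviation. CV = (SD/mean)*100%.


Mean = 68.0000
SD = 28.4505
CV = (28.4505/68.0000)*100 = 41.8389%

CV = 41.8389%


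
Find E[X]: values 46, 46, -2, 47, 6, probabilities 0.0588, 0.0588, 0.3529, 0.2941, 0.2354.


E[X] = 46*0.0588 + 46*0.0588 - 2*0.3529 + 47*0.2941 + 6*0.2354
= 2.7048 + 2.7048 - 0.7058 + 13.8227 + 1.4124
= 19.9389

E[X] = 19.9389


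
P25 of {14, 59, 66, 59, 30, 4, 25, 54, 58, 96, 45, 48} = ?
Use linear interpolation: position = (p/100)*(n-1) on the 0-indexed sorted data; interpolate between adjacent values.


Sorted: 4, 14, 25, 30, 45, 48, 54, 58, 59, 59, 66, 96
n = 12
Index = 25/100 * 11 = 2.7500
Lower = data[2] = 25, Upper = data[3] = 30
P25 = 25 + 0.7500*(5) = 28.7500

P25 = 28.7500


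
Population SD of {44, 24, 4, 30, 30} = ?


Mean = 26.4000
Variance = 168.6400
SD = sqrt(168.6400) = 12.9861

SD = 12.9861


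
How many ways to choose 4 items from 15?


C(15,4) = 15!/(4! × 11!)
= 1307674368000/(24 × 39916800)
= 1365

C(15,4) = 1365


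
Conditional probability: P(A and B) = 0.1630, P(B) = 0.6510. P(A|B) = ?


P(A|B) = 0.1630/0.6510 = 0.2504

P(A|B) = 0.2504


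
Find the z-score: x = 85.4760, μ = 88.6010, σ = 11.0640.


z = (85.4760 - 88.6010)/11.0640
= -3.1250/11.0640
= -0.2824

z = -0.2824


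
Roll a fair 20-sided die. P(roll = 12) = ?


Favorable outcomes (roll = 12): 1
Total outcomes = 20
P = 1/20 = 0.0500

P = 0.0500


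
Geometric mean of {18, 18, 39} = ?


Product = 18 × 18 × 39 = 12636
GM = 12636^(1/3) = 23.2918

GM = 23.2918


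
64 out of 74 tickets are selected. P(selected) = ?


P = 64/74 = 0.8649

P = 0.8649


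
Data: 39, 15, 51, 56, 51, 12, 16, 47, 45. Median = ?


Sorted: 12, 15, 16, 39, 45, 47, 51, 51, 56
n = 9 (odd)
Middle value = 45

Median = 45


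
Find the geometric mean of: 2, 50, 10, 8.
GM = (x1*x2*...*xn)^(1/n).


Product = 2 × 50 × 10 × 8 = 8000
GM = 8000^(1/4) = 9.4574

GM = 9.4574


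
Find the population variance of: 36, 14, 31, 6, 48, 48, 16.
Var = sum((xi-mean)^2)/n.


Mean = 28.4286
Squared deviations: 57.3265, 208.1837, 6.6122, 503.0408, 383.0408, 383.0408, 154.4694
Sum = 1695.7143
Variance = 1695.7143/7 = 242.2449

Variance = 242.2449


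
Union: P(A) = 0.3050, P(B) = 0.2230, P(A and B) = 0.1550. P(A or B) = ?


P(A∪B) = 0.3050 + 0.2230 - 0.1550
= 0.5280 - 0.1550
= 0.3730

P(A∪B) = 0.3730


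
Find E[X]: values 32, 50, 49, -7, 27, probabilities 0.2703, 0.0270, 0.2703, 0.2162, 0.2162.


E[X] = 32*0.2703 + 50*0.0270 + 49*0.2703 - 7*0.2162 + 27*0.2162
= 8.6496 + 1.3500 + 13.2447 - 1.5134 + 5.8374
= 27.5683

E[X] = 27.5683


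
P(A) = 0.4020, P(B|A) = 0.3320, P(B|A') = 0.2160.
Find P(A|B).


P(B) = P(B|A)*P(A) + P(B|A')*P(A')
= 0.3320*0.4020 + 0.2160*0.5980
= 0.133464 + 0.129168 = 0.262632
P(A|B) = 0.133464/0.262632 = 0.5082

P(A|B) = 0.5082


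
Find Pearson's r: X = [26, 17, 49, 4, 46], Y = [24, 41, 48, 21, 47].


Mean X = 28.4000, Mean Y = 36.2000
SD X = 17.118411, SD Y = 11.478676
Cov = 155.720000
r = 155.720000/(17.118411*11.478676) = 0.7925

r = 0.7925


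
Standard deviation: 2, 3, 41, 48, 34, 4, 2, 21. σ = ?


Mean = 19.3750
Variance = 326.4844
SD = sqrt(326.4844) = 18.0689

SD = 18.0689


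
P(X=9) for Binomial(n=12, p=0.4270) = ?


C(12,9) = 220
p^9 = 0.000472
(1-p)^3 = 0.188133
P = 220 * 0.000472 * 0.188133 = 0.0195

P(X=9) = 0.0195


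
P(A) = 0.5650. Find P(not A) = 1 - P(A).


P(not A) = 1 - 0.5650 = 0.4350

P(not A) = 0.4350


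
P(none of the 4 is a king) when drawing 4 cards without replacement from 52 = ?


P(no kings) = (48/52) × (47/51) × (46/50) × (45/49)
= 0.7187

P = 0.7187


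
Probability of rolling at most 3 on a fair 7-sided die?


Favorable outcomes (roll ≤ 3): 3
Total outcomes = 7
P = 3/7 = 0.4286

P = 0.4286


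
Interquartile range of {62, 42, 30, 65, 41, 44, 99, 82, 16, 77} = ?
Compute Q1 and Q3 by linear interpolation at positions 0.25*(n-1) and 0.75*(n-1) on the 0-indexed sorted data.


Sorted: 16, 30, 41, 42, 44, 62, 65, 77, 82, 99
Q1 (25th %ile) = 41.2500
Q3 (75th %ile) = 74.0000
IQR = 74.0000 - 41.2500 = 32.7500

IQR = 32.7500


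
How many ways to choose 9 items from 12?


C(12,9) = 12!/(9! × 3!)
= 479001600/(362880 × 6)
= 220

C(12,9) = 220


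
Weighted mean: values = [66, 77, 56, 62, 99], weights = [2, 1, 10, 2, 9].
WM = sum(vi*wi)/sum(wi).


Numerator = 66*2 + 77*1 + 56*10 + 62*2 + 99*9 = 1784
Denominator = 2 + 1 + 10 + 2 + 9 = 24
WM = 1784/24 = 74.3333

WM = 74.3333


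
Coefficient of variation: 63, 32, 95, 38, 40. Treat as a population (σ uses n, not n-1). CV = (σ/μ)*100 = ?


Mean = 53.6000
SD = 23.2258
CV = (23.2258/53.6000)*100 = 43.3318%

CV = 43.3318%


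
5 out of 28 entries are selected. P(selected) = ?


P = 5/28 = 0.1786

P = 0.1786


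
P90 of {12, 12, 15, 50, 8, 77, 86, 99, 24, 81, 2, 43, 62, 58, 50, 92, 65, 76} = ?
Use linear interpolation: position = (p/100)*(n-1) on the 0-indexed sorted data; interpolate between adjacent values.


Sorted: 2, 8, 12, 12, 15, 24, 43, 50, 50, 58, 62, 65, 76, 77, 81, 86, 92, 99
n = 18
Index = 90/100 * 17 = 15.3000
Lower = data[15] = 86, Upper = data[16] = 92
P90 = 86 + 0.3000*(6) = 87.8000

P90 = 87.8000


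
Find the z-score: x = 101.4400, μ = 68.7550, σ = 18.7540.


z = (101.4400 - 68.7550)/18.7540
= 32.6850/18.7540
= 1.7428

z = 1.7428


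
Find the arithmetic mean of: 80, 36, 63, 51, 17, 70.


Sum = 80 + 36 + 63 + 51 + 17 + 70 = 317
n = 6
Mean = 317/6 = 52.8333

Mean = 52.8333


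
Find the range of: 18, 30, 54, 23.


Max = 54, Min = 18
Range = 54 - 18 = 36

Range = 36


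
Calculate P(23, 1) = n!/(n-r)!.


P(23,1) = 23!/22!
= 25852016738884976640000/1124000727777607680000
= 23

P(23,1) = 23


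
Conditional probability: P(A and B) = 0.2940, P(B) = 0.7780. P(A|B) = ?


P(A|B) = 0.2940/0.7780 = 0.3779

P(A|B) = 0.3779


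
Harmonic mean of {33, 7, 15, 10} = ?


Sum of reciprocals = 1/33 + 1/7 + 1/15 + 1/10 = 0.339827
HM = 4/0.339827 = 11.7707

HM = 11.7707


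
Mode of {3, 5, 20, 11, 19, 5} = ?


Frequencies: 3:1, 5:2, 11:1, 19:1, 20:1
Max frequency = 2
Mode = 5

Mode = 5


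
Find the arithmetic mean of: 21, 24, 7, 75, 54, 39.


Sum = 21 + 24 + 7 + 75 + 54 + 39 = 220
n = 6
Mean = 220/6 = 36.6667

Mean = 36.6667


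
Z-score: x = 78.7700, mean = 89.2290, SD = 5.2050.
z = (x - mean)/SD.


z = (78.7700 - 89.2290)/5.2050
= -10.4590/5.2050
= -2.0094

z = -2.0094


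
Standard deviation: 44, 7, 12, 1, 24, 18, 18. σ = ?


Mean = 17.7143
Variance = 165.3469
SD = sqrt(165.3469) = 12.8587

SD = 12.8587


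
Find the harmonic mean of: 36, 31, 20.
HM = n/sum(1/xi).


Sum of reciprocals = 1/36 + 1/31 + 1/20 = 0.110036
HM = 3/0.110036 = 27.2638

HM = 27.2638


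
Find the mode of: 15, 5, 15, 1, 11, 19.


Frequencies: 1:1, 5:1, 11:1, 15:2, 19:1
Max frequency = 2
Mode = 15

Mode = 15


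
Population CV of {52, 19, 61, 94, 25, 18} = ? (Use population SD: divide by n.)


Mean = 44.8333
SD = 27.4191
CV = (27.4191/44.8333)*100 = 61.1578%

CV = 61.1578%


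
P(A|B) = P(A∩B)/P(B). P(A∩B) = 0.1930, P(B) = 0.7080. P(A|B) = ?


P(A|B) = 0.1930/0.7080 = 0.2726

P(A|B) = 0.2726


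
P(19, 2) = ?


P(19,2) = 19!/17!
= 121645100408832000/355687428096000
= 342

P(19,2) = 342


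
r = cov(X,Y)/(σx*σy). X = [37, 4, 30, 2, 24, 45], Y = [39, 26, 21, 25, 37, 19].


Mean X = 23.6667, Mean Y = 27.8333
SD X = 15.965240, SD Y = 7.581044
Cov = 2.944444
r = 2.944444/(15.965240*7.581044) = 0.0243

r = 0.0243


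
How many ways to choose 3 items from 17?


C(17,3) = 17!/(3! × 14!)
= 355687428096000/(6 × 87178291200)
= 680

C(17,3) = 680


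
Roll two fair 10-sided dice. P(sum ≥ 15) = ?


Total outcomes = 10×10 = 100
Favorable (sum ≥ 15): 21
P = 21/100 = 0.2100

P = 0.2100


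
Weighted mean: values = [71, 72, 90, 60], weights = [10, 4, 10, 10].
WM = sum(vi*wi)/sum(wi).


Numerator = 71*10 + 72*4 + 90*10 + 60*10 = 2498
Denominator = 10 + 4 + 10 + 10 = 34
WM = 2498/34 = 73.4706

WM = 73.4706


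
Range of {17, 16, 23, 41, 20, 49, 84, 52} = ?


Max = 84, Min = 16
Range = 84 - 16 = 68

Range = 68


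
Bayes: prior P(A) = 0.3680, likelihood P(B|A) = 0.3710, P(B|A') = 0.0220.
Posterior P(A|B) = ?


P(B) = P(B|A)*P(A) + P(B|A')*P(A')
= 0.3710*0.3680 + 0.0220*0.6320
= 0.136528 + 0.013904 = 0.150432
P(A|B) = 0.136528/0.150432 = 0.9076

P(A|B) = 0.9076


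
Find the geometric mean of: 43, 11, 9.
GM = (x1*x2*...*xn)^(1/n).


Product = 43 × 11 × 9 = 4257
GM = 4257^(1/3) = 16.2069

GM = 16.2069


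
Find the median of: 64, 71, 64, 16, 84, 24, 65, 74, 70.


Sorted: 16, 24, 64, 64, 65, 70, 71, 74, 84
n = 9 (odd)
Middle value = 65

Median = 65


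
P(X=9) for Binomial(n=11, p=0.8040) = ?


C(11,9) = 55
p^9 = 0.140380
(1-p)^2 = 0.038416
P = 55 * 0.140380 * 0.038416 = 0.2966

P(X=9) = 0.2966


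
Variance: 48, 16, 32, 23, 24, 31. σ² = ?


Mean = 29.0000
Squared deviations: 361.0000, 169.0000, 9.0000, 36.0000, 25.0000, 4.0000
Sum = 604.0000
Variance = 604.0000/6 = 100.6667

Variance = 100.6667


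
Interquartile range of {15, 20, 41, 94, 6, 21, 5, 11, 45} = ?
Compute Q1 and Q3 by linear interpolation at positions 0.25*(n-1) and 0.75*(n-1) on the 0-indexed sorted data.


Sorted: 5, 6, 11, 15, 20, 21, 41, 45, 94
Q1 (25th %ile) = 11.0000
Q3 (75th %ile) = 41.0000
IQR = 41.0000 - 11.0000 = 30.0000

IQR = 30.0000


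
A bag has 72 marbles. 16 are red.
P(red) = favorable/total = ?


P = 16/72 = 0.2222

P = 0.2222


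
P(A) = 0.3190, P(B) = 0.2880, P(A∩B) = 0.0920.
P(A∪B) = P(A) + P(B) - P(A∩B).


P(A∪B) = 0.3190 + 0.2880 - 0.0920
= 0.6070 - 0.0920
= 0.5150

P(A∪B) = 0.5150


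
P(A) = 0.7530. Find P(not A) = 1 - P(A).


P(not A) = 1 - 0.7530 = 0.2470

P(not A) = 0.2470


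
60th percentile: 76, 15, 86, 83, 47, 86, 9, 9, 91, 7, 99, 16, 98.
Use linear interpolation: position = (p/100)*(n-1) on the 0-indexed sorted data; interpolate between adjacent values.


Sorted: 7, 9, 9, 15, 16, 47, 76, 83, 86, 86, 91, 98, 99
n = 13
Index = 60/100 * 12 = 7.2000
Lower = data[7] = 83, Upper = data[8] = 86
P60 = 83 + 0.2000*(3) = 83.6000

P60 = 83.6000


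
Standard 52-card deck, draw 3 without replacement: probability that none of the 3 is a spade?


P(no spades) = (39/52) × (38/51) × (37/50)
= 0.4135

P = 0.4135


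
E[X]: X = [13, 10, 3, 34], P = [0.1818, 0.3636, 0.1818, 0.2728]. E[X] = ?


E[X] = 13*0.1818 + 10*0.3636 + 3*0.1818 + 34*0.2728
= 2.3634 + 3.6360 + 0.5454 + 9.2752
= 15.8200

E[X] = 15.8200


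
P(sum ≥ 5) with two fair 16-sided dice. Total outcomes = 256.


Total outcomes = 16×16 = 256
Favorable (sum ≥ 5): 250
P = 250/256 = 0.9766

P = 0.9766


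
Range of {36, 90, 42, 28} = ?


Max = 90, Min = 28
Range = 90 - 28 = 62

Range = 62


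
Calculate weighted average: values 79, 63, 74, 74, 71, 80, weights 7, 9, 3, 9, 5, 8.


Numerator = 79*7 + 63*9 + 74*3 + 74*9 + 71*5 + 80*8 = 3003
Denominator = 7 + 9 + 3 + 9 + 5 + 8 = 41
WM = 3003/41 = 73.2439

WM = 73.2439


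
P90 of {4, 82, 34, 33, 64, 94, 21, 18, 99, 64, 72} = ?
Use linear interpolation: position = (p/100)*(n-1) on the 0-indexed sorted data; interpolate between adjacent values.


Sorted: 4, 18, 21, 33, 34, 64, 64, 72, 82, 94, 99
n = 11
Index = 90/100 * 10 = 9.0000
Lower = data[9] = 94, Upper = data[10] = 99
P90 = 94 + 0*(5) = 94.0000

P90 = 94.0000


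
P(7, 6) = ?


P(7,6) = 7!/1!
= 5040/1
= 5040

P(7,6) = 5040


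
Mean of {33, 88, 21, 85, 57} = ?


Sum = 33 + 88 + 21 + 85 + 57 = 284
n = 5
Mean = 284/5 = 56.8000

Mean = 56.8000


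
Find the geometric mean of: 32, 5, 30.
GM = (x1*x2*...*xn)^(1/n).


Product = 32 × 5 × 30 = 4800
GM = 4800^(1/3) = 16.8687

GM = 16.8687


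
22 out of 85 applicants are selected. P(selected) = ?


P = 22/85 = 0.2588

P = 0.2588


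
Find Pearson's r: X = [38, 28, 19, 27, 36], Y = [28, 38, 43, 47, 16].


Mean X = 29.6000, Mean Y = 34.4000
SD X = 6.829348, SD Y = 11.182129
Cov = -60.240000
r = -60.240000/(6.829348*11.182129) = -0.7888

r = -0.7888


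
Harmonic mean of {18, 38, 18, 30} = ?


Sum of reciprocals = 1/18 + 1/38 + 1/18 + 1/30 = 0.170760
HM = 4/0.170760 = 23.4247

HM = 23.4247


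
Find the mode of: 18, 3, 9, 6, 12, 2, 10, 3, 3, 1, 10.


Frequencies: 1:1, 2:1, 3:3, 6:1, 9:1, 10:2, 12:1, 18:1
Max frequency = 3
Mode = 3

Mode = 3


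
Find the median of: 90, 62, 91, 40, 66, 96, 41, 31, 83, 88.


Sorted: 31, 40, 41, 62, 66, 83, 88, 90, 91, 96
n = 10 (even)
Middle values: 66 and 83
Median = (66+83)/2 = 74.5000

Median = 74.5000


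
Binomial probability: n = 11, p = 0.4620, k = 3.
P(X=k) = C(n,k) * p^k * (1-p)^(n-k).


C(11,3) = 165
p^3 = 0.098611
(1-p)^8 = 0.007019
P = 165 * 0.098611 * 0.007019 = 0.1142

P(X=3) = 0.1142
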